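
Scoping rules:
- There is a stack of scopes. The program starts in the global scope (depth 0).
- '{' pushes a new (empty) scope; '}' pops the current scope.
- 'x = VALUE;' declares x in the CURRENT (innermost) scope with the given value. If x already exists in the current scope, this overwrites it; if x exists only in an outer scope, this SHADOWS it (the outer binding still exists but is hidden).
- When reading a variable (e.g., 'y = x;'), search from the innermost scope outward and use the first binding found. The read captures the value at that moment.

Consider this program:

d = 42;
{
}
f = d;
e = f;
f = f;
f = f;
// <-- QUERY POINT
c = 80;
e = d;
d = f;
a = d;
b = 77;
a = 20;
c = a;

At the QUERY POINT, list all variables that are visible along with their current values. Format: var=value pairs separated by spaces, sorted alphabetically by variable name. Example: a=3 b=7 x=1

Answer: d=42 e=42 f=42

Derivation:
Step 1: declare d=42 at depth 0
Step 2: enter scope (depth=1)
Step 3: exit scope (depth=0)
Step 4: declare f=(read d)=42 at depth 0
Step 5: declare e=(read f)=42 at depth 0
Step 6: declare f=(read f)=42 at depth 0
Step 7: declare f=(read f)=42 at depth 0
Visible at query point: d=42 e=42 f=42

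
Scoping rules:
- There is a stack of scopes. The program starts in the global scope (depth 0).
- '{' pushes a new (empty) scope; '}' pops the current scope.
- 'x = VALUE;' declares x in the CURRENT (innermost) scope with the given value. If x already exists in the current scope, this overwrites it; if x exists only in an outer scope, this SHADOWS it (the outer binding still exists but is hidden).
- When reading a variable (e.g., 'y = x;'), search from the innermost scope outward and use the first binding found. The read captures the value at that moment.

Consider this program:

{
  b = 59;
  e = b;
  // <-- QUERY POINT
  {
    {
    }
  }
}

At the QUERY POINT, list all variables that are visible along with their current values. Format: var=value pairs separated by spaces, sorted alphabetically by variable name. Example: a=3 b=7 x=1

Answer: b=59 e=59

Derivation:
Step 1: enter scope (depth=1)
Step 2: declare b=59 at depth 1
Step 3: declare e=(read b)=59 at depth 1
Visible at query point: b=59 e=59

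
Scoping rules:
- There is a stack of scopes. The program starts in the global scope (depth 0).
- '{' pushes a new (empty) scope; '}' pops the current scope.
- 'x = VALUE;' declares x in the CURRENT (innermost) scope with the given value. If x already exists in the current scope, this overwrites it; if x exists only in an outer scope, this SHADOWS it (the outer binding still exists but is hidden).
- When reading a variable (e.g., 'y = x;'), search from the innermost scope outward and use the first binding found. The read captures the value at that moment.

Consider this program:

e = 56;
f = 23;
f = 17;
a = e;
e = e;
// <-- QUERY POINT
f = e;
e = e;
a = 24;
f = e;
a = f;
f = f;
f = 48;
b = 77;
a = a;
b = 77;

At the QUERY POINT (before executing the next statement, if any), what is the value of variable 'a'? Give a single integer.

Answer: 56

Derivation:
Step 1: declare e=56 at depth 0
Step 2: declare f=23 at depth 0
Step 3: declare f=17 at depth 0
Step 4: declare a=(read e)=56 at depth 0
Step 5: declare e=(read e)=56 at depth 0
Visible at query point: a=56 e=56 f=17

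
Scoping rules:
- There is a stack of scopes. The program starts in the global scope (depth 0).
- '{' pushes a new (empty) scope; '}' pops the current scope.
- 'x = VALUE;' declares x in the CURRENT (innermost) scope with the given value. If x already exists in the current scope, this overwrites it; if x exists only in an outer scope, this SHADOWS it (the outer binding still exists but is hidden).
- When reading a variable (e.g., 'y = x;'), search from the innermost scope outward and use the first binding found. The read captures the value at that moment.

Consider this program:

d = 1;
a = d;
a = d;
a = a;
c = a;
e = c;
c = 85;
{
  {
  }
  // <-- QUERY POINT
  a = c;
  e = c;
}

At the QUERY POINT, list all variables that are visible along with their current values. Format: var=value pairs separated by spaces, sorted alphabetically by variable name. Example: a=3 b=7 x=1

Answer: a=1 c=85 d=1 e=1

Derivation:
Step 1: declare d=1 at depth 0
Step 2: declare a=(read d)=1 at depth 0
Step 3: declare a=(read d)=1 at depth 0
Step 4: declare a=(read a)=1 at depth 0
Step 5: declare c=(read a)=1 at depth 0
Step 6: declare e=(read c)=1 at depth 0
Step 7: declare c=85 at depth 0
Step 8: enter scope (depth=1)
Step 9: enter scope (depth=2)
Step 10: exit scope (depth=1)
Visible at query point: a=1 c=85 d=1 e=1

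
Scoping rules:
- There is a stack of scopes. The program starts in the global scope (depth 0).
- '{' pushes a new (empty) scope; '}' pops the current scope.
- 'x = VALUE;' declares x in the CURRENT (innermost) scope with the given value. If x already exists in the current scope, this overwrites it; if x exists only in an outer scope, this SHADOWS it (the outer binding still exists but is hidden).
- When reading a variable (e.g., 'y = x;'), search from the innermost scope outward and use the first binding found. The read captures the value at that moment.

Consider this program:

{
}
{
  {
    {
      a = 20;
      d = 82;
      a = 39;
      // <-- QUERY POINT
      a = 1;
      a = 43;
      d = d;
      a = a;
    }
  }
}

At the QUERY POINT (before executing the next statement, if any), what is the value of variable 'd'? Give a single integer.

Answer: 82

Derivation:
Step 1: enter scope (depth=1)
Step 2: exit scope (depth=0)
Step 3: enter scope (depth=1)
Step 4: enter scope (depth=2)
Step 5: enter scope (depth=3)
Step 6: declare a=20 at depth 3
Step 7: declare d=82 at depth 3
Step 8: declare a=39 at depth 3
Visible at query point: a=39 d=82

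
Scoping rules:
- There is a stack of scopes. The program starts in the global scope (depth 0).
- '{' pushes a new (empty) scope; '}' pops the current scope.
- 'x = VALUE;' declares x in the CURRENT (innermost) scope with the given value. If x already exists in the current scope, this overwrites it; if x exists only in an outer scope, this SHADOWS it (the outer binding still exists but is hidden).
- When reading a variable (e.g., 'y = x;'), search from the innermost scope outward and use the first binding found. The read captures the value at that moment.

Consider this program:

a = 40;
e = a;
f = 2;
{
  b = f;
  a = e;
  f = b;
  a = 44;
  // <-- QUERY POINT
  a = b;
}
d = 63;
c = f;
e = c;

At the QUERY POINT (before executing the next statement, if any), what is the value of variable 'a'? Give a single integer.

Answer: 44

Derivation:
Step 1: declare a=40 at depth 0
Step 2: declare e=(read a)=40 at depth 0
Step 3: declare f=2 at depth 0
Step 4: enter scope (depth=1)
Step 5: declare b=(read f)=2 at depth 1
Step 6: declare a=(read e)=40 at depth 1
Step 7: declare f=(read b)=2 at depth 1
Step 8: declare a=44 at depth 1
Visible at query point: a=44 b=2 e=40 f=2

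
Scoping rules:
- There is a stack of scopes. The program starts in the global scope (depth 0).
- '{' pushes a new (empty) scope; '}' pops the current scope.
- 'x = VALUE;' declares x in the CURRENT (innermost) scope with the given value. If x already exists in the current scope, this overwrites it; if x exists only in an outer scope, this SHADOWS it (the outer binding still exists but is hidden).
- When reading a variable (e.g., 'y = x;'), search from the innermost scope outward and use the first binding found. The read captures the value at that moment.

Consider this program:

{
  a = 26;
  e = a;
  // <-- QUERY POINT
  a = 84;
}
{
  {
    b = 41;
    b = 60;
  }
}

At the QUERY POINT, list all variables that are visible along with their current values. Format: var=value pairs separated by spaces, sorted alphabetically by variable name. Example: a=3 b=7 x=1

Step 1: enter scope (depth=1)
Step 2: declare a=26 at depth 1
Step 3: declare e=(read a)=26 at depth 1
Visible at query point: a=26 e=26

Answer: a=26 e=26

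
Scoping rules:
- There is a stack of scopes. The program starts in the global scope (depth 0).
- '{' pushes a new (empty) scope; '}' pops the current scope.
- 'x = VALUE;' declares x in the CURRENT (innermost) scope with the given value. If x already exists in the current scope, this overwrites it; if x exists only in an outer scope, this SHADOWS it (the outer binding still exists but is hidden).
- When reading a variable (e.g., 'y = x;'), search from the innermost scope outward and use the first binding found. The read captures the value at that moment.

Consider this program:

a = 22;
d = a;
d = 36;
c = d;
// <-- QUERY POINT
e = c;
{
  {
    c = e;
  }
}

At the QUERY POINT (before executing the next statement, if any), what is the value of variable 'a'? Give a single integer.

Step 1: declare a=22 at depth 0
Step 2: declare d=(read a)=22 at depth 0
Step 3: declare d=36 at depth 0
Step 4: declare c=(read d)=36 at depth 0
Visible at query point: a=22 c=36 d=36

Answer: 22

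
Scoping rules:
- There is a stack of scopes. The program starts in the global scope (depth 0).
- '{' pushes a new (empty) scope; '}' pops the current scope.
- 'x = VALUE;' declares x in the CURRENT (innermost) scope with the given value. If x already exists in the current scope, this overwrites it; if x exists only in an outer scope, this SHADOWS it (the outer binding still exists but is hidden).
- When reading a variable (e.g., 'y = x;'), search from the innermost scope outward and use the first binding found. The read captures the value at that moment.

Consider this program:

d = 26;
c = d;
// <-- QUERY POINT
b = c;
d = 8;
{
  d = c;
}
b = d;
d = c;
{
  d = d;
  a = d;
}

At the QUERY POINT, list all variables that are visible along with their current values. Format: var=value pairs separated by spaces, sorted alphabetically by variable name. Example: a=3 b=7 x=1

Step 1: declare d=26 at depth 0
Step 2: declare c=(read d)=26 at depth 0
Visible at query point: c=26 d=26

Answer: c=26 d=26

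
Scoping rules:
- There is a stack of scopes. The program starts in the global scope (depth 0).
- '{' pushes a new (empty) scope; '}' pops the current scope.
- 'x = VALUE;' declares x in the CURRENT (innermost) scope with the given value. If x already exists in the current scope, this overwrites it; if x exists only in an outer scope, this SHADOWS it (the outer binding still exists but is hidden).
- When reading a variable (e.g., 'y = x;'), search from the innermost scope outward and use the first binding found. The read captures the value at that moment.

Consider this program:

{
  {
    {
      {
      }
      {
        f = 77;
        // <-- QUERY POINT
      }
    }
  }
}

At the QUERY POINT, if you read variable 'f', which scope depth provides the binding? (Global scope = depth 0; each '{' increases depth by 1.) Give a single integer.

Answer: 4

Derivation:
Step 1: enter scope (depth=1)
Step 2: enter scope (depth=2)
Step 3: enter scope (depth=3)
Step 4: enter scope (depth=4)
Step 5: exit scope (depth=3)
Step 6: enter scope (depth=4)
Step 7: declare f=77 at depth 4
Visible at query point: f=77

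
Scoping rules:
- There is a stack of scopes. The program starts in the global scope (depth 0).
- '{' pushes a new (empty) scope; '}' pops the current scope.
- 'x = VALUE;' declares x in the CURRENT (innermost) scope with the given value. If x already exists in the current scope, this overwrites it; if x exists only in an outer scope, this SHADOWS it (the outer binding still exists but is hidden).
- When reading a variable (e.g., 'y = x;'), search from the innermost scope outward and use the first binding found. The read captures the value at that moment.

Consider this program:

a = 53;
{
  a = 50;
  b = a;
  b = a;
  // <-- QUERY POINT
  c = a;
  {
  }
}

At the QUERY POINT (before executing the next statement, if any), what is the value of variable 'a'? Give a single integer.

Answer: 50

Derivation:
Step 1: declare a=53 at depth 0
Step 2: enter scope (depth=1)
Step 3: declare a=50 at depth 1
Step 4: declare b=(read a)=50 at depth 1
Step 5: declare b=(read a)=50 at depth 1
Visible at query point: a=50 b=50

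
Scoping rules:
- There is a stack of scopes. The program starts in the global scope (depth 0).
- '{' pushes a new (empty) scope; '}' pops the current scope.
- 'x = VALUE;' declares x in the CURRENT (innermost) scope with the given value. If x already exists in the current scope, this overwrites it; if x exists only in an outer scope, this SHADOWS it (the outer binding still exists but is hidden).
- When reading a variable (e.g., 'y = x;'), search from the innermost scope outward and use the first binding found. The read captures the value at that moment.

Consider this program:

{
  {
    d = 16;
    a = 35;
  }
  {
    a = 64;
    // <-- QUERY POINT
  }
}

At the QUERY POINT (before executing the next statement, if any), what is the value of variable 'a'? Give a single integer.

Answer: 64

Derivation:
Step 1: enter scope (depth=1)
Step 2: enter scope (depth=2)
Step 3: declare d=16 at depth 2
Step 4: declare a=35 at depth 2
Step 5: exit scope (depth=1)
Step 6: enter scope (depth=2)
Step 7: declare a=64 at depth 2
Visible at query point: a=64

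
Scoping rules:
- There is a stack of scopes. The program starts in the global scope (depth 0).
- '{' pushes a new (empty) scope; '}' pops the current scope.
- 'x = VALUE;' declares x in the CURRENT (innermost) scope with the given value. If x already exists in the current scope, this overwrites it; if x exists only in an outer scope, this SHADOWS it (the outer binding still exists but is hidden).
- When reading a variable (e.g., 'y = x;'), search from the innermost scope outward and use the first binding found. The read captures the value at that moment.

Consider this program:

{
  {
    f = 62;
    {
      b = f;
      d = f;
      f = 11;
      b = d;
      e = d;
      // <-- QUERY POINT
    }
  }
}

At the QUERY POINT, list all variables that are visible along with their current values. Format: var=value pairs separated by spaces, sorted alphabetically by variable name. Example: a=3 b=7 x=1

Step 1: enter scope (depth=1)
Step 2: enter scope (depth=2)
Step 3: declare f=62 at depth 2
Step 4: enter scope (depth=3)
Step 5: declare b=(read f)=62 at depth 3
Step 6: declare d=(read f)=62 at depth 3
Step 7: declare f=11 at depth 3
Step 8: declare b=(read d)=62 at depth 3
Step 9: declare e=(read d)=62 at depth 3
Visible at query point: b=62 d=62 e=62 f=11

Answer: b=62 d=62 e=62 f=11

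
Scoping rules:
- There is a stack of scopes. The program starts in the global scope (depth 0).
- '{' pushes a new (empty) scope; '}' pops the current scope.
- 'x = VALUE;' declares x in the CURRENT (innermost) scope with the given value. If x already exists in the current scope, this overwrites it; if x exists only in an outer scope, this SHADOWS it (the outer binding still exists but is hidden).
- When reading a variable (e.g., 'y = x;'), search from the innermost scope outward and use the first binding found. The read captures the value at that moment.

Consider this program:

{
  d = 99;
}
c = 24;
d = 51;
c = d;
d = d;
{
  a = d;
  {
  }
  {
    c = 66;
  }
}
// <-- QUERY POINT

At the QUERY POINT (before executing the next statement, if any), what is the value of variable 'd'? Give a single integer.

Answer: 51

Derivation:
Step 1: enter scope (depth=1)
Step 2: declare d=99 at depth 1
Step 3: exit scope (depth=0)
Step 4: declare c=24 at depth 0
Step 5: declare d=51 at depth 0
Step 6: declare c=(read d)=51 at depth 0
Step 7: declare d=(read d)=51 at depth 0
Step 8: enter scope (depth=1)
Step 9: declare a=(read d)=51 at depth 1
Step 10: enter scope (depth=2)
Step 11: exit scope (depth=1)
Step 12: enter scope (depth=2)
Step 13: declare c=66 at depth 2
Step 14: exit scope (depth=1)
Step 15: exit scope (depth=0)
Visible at query point: c=51 d=51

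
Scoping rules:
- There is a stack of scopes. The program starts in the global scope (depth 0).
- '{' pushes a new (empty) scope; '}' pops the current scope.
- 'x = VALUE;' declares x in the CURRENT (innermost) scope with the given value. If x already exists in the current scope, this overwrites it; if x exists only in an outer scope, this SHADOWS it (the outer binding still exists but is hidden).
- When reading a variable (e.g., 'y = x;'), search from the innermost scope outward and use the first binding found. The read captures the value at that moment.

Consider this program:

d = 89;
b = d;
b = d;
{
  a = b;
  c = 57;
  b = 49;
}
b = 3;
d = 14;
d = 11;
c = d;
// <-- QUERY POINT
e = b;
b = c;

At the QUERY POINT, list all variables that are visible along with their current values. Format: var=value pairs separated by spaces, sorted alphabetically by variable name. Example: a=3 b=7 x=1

Answer: b=3 c=11 d=11

Derivation:
Step 1: declare d=89 at depth 0
Step 2: declare b=(read d)=89 at depth 0
Step 3: declare b=(read d)=89 at depth 0
Step 4: enter scope (depth=1)
Step 5: declare a=(read b)=89 at depth 1
Step 6: declare c=57 at depth 1
Step 7: declare b=49 at depth 1
Step 8: exit scope (depth=0)
Step 9: declare b=3 at depth 0
Step 10: declare d=14 at depth 0
Step 11: declare d=11 at depth 0
Step 12: declare c=(read d)=11 at depth 0
Visible at query point: b=3 c=11 d=11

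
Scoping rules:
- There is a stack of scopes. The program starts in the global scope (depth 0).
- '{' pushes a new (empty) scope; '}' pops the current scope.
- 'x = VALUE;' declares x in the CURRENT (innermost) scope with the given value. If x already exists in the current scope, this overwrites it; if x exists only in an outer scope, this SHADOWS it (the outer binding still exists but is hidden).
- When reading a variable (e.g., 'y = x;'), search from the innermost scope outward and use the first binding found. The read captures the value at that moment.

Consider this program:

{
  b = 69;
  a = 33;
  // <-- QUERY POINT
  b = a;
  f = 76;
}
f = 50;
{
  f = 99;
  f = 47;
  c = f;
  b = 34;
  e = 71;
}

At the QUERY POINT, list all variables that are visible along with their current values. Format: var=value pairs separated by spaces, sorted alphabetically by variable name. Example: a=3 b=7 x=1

Step 1: enter scope (depth=1)
Step 2: declare b=69 at depth 1
Step 3: declare a=33 at depth 1
Visible at query point: a=33 b=69

Answer: a=33 b=69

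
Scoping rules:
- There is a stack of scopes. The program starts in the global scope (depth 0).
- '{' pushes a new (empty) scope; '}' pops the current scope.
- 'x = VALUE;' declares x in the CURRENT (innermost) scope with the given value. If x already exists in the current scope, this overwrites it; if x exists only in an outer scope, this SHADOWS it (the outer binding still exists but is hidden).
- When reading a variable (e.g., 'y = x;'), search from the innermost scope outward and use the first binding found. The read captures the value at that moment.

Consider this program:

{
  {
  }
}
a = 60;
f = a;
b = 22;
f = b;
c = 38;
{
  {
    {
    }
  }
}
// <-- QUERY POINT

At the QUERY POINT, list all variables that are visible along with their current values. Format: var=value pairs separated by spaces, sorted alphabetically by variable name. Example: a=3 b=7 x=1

Answer: a=60 b=22 c=38 f=22

Derivation:
Step 1: enter scope (depth=1)
Step 2: enter scope (depth=2)
Step 3: exit scope (depth=1)
Step 4: exit scope (depth=0)
Step 5: declare a=60 at depth 0
Step 6: declare f=(read a)=60 at depth 0
Step 7: declare b=22 at depth 0
Step 8: declare f=(read b)=22 at depth 0
Step 9: declare c=38 at depth 0
Step 10: enter scope (depth=1)
Step 11: enter scope (depth=2)
Step 12: enter scope (depth=3)
Step 13: exit scope (depth=2)
Step 14: exit scope (depth=1)
Step 15: exit scope (depth=0)
Visible at query point: a=60 b=22 c=38 f=22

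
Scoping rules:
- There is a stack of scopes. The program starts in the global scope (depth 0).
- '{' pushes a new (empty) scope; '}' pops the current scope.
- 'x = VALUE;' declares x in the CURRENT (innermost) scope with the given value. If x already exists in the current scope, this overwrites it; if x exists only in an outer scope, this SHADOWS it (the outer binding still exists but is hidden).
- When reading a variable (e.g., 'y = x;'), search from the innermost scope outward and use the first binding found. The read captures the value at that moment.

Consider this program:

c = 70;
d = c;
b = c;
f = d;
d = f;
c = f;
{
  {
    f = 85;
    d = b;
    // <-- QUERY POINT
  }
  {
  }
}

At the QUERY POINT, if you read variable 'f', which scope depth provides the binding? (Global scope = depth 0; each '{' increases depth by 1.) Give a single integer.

Step 1: declare c=70 at depth 0
Step 2: declare d=(read c)=70 at depth 0
Step 3: declare b=(read c)=70 at depth 0
Step 4: declare f=(read d)=70 at depth 0
Step 5: declare d=(read f)=70 at depth 0
Step 6: declare c=(read f)=70 at depth 0
Step 7: enter scope (depth=1)
Step 8: enter scope (depth=2)
Step 9: declare f=85 at depth 2
Step 10: declare d=(read b)=70 at depth 2
Visible at query point: b=70 c=70 d=70 f=85

Answer: 2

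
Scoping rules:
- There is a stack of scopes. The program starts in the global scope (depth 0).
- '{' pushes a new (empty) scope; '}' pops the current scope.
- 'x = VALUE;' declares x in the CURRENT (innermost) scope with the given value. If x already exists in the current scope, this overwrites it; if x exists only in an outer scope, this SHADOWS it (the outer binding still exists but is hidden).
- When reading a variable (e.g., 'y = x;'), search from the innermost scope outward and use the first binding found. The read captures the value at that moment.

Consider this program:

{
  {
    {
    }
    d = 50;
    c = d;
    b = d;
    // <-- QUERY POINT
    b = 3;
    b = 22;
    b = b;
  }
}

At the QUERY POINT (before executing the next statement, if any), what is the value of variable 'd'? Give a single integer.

Step 1: enter scope (depth=1)
Step 2: enter scope (depth=2)
Step 3: enter scope (depth=3)
Step 4: exit scope (depth=2)
Step 5: declare d=50 at depth 2
Step 6: declare c=(read d)=50 at depth 2
Step 7: declare b=(read d)=50 at depth 2
Visible at query point: b=50 c=50 d=50

Answer: 50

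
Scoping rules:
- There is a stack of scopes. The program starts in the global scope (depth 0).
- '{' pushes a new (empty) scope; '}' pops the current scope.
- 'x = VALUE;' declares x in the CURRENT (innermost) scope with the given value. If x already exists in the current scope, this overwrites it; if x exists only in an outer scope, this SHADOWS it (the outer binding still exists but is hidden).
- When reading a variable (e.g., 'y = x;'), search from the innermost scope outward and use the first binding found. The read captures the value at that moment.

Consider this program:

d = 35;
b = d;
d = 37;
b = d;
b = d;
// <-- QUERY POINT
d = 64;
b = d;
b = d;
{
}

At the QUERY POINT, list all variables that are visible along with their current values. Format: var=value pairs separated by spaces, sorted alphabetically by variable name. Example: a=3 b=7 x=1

Answer: b=37 d=37

Derivation:
Step 1: declare d=35 at depth 0
Step 2: declare b=(read d)=35 at depth 0
Step 3: declare d=37 at depth 0
Step 4: declare b=(read d)=37 at depth 0
Step 5: declare b=(read d)=37 at depth 0
Visible at query point: b=37 d=37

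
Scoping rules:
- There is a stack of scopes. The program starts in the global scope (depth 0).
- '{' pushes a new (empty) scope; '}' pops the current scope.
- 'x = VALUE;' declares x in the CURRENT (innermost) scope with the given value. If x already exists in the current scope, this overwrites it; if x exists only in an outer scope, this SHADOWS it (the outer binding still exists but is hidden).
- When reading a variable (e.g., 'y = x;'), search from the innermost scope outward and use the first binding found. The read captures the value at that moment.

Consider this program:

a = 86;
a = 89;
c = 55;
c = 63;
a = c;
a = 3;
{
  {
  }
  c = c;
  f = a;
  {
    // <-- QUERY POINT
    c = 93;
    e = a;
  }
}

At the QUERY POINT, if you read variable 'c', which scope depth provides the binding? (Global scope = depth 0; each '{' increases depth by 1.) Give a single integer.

Answer: 1

Derivation:
Step 1: declare a=86 at depth 0
Step 2: declare a=89 at depth 0
Step 3: declare c=55 at depth 0
Step 4: declare c=63 at depth 0
Step 5: declare a=(read c)=63 at depth 0
Step 6: declare a=3 at depth 0
Step 7: enter scope (depth=1)
Step 8: enter scope (depth=2)
Step 9: exit scope (depth=1)
Step 10: declare c=(read c)=63 at depth 1
Step 11: declare f=(read a)=3 at depth 1
Step 12: enter scope (depth=2)
Visible at query point: a=3 c=63 f=3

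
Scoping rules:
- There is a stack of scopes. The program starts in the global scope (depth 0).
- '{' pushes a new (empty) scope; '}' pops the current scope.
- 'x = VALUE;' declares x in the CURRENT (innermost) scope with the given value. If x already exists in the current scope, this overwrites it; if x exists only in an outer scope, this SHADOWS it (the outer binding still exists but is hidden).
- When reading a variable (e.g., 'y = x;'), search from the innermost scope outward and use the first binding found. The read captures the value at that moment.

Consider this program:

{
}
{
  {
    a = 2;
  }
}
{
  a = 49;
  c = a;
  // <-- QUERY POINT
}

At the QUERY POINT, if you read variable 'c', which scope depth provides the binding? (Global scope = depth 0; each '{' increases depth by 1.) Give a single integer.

Answer: 1

Derivation:
Step 1: enter scope (depth=1)
Step 2: exit scope (depth=0)
Step 3: enter scope (depth=1)
Step 4: enter scope (depth=2)
Step 5: declare a=2 at depth 2
Step 6: exit scope (depth=1)
Step 7: exit scope (depth=0)
Step 8: enter scope (depth=1)
Step 9: declare a=49 at depth 1
Step 10: declare c=(read a)=49 at depth 1
Visible at query point: a=49 c=49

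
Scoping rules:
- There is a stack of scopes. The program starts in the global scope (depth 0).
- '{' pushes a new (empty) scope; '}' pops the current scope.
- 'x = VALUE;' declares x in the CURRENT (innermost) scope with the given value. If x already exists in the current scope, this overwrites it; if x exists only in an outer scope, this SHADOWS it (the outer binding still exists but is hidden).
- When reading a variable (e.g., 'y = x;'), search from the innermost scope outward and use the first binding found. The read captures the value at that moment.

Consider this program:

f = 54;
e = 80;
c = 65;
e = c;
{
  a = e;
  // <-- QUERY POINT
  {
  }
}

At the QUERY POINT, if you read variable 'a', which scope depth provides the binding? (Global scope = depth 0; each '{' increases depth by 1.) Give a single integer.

Answer: 1

Derivation:
Step 1: declare f=54 at depth 0
Step 2: declare e=80 at depth 0
Step 3: declare c=65 at depth 0
Step 4: declare e=(read c)=65 at depth 0
Step 5: enter scope (depth=1)
Step 6: declare a=(read e)=65 at depth 1
Visible at query point: a=65 c=65 e=65 f=54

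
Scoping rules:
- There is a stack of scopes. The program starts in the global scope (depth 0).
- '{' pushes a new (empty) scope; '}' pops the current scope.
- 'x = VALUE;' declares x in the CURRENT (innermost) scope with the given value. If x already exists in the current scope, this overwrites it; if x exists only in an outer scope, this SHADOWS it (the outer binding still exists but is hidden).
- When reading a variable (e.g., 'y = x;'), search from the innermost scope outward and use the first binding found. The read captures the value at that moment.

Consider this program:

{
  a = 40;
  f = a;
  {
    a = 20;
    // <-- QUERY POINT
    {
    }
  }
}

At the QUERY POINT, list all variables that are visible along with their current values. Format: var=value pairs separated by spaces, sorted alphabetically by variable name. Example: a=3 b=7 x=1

Answer: a=20 f=40

Derivation:
Step 1: enter scope (depth=1)
Step 2: declare a=40 at depth 1
Step 3: declare f=(read a)=40 at depth 1
Step 4: enter scope (depth=2)
Step 5: declare a=20 at depth 2
Visible at query point: a=20 f=40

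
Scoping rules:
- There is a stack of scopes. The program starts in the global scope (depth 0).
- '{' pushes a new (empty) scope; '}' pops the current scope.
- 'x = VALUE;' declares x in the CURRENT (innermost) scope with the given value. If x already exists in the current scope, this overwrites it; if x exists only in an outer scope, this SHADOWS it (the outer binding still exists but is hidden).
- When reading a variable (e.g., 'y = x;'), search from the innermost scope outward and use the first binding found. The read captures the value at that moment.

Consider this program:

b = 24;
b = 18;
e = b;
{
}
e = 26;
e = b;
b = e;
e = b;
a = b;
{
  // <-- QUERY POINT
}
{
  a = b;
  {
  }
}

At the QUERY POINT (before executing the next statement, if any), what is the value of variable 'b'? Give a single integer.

Step 1: declare b=24 at depth 0
Step 2: declare b=18 at depth 0
Step 3: declare e=(read b)=18 at depth 0
Step 4: enter scope (depth=1)
Step 5: exit scope (depth=0)
Step 6: declare e=26 at depth 0
Step 7: declare e=(read b)=18 at depth 0
Step 8: declare b=(read e)=18 at depth 0
Step 9: declare e=(read b)=18 at depth 0
Step 10: declare a=(read b)=18 at depth 0
Step 11: enter scope (depth=1)
Visible at query point: a=18 b=18 e=18

Answer: 18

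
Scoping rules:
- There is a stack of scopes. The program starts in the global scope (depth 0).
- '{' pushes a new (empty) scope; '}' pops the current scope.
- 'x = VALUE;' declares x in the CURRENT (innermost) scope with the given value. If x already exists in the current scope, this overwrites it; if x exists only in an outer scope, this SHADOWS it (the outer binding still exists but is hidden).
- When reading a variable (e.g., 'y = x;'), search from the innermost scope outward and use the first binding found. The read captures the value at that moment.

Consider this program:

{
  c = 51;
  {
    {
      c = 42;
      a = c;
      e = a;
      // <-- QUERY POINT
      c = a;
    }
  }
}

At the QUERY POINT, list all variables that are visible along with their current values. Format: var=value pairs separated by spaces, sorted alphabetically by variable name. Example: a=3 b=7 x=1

Step 1: enter scope (depth=1)
Step 2: declare c=51 at depth 1
Step 3: enter scope (depth=2)
Step 4: enter scope (depth=3)
Step 5: declare c=42 at depth 3
Step 6: declare a=(read c)=42 at depth 3
Step 7: declare e=(read a)=42 at depth 3
Visible at query point: a=42 c=42 e=42

Answer: a=42 c=42 e=42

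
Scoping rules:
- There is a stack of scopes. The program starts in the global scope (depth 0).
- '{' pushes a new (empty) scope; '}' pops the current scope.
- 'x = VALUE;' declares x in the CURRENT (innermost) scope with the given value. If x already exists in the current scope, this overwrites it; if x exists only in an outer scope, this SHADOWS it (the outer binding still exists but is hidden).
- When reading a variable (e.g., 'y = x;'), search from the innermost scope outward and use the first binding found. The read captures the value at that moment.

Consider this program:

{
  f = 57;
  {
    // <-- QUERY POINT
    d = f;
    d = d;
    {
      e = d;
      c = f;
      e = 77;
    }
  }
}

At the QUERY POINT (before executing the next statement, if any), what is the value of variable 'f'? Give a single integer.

Step 1: enter scope (depth=1)
Step 2: declare f=57 at depth 1
Step 3: enter scope (depth=2)
Visible at query point: f=57

Answer: 57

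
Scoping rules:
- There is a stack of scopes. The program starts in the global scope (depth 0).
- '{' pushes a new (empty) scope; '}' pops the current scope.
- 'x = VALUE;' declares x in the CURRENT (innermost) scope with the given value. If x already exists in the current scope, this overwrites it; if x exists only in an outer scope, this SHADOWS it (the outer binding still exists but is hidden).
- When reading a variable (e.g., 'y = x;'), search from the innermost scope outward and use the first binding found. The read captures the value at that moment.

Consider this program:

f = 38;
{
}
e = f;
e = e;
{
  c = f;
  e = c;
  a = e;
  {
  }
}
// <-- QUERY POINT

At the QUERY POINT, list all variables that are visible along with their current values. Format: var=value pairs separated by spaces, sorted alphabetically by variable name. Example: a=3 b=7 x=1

Answer: e=38 f=38

Derivation:
Step 1: declare f=38 at depth 0
Step 2: enter scope (depth=1)
Step 3: exit scope (depth=0)
Step 4: declare e=(read f)=38 at depth 0
Step 5: declare e=(read e)=38 at depth 0
Step 6: enter scope (depth=1)
Step 7: declare c=(read f)=38 at depth 1
Step 8: declare e=(read c)=38 at depth 1
Step 9: declare a=(read e)=38 at depth 1
Step 10: enter scope (depth=2)
Step 11: exit scope (depth=1)
Step 12: exit scope (depth=0)
Visible at query point: e=38 f=38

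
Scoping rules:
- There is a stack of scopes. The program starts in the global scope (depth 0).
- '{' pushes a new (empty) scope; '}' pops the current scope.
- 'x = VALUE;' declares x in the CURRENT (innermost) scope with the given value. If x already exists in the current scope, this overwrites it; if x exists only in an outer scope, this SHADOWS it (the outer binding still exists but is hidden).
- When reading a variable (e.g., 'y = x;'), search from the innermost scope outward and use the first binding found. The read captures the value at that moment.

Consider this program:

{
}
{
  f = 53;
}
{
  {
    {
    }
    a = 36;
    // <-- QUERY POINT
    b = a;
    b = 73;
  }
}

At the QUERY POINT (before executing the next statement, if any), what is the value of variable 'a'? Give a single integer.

Step 1: enter scope (depth=1)
Step 2: exit scope (depth=0)
Step 3: enter scope (depth=1)
Step 4: declare f=53 at depth 1
Step 5: exit scope (depth=0)
Step 6: enter scope (depth=1)
Step 7: enter scope (depth=2)
Step 8: enter scope (depth=3)
Step 9: exit scope (depth=2)
Step 10: declare a=36 at depth 2
Visible at query point: a=36

Answer: 36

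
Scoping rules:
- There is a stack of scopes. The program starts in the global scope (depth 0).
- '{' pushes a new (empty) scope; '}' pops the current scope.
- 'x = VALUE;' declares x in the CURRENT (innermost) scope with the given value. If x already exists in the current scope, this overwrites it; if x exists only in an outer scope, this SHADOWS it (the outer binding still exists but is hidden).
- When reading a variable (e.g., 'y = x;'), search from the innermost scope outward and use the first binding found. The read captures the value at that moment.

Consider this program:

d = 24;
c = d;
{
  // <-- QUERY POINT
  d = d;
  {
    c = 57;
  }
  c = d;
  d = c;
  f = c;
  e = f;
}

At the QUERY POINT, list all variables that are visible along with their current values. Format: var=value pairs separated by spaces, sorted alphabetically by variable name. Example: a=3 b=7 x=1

Step 1: declare d=24 at depth 0
Step 2: declare c=(read d)=24 at depth 0
Step 3: enter scope (depth=1)
Visible at query point: c=24 d=24

Answer: c=24 d=24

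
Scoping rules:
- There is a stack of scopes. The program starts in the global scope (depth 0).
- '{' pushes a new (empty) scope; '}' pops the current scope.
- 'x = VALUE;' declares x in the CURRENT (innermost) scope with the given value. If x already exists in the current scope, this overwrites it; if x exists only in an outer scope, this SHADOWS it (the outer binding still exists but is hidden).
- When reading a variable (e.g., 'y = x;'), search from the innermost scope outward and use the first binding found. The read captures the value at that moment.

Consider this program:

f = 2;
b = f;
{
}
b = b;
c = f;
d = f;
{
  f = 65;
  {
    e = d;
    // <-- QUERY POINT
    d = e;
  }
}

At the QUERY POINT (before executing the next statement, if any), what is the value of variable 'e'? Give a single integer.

Step 1: declare f=2 at depth 0
Step 2: declare b=(read f)=2 at depth 0
Step 3: enter scope (depth=1)
Step 4: exit scope (depth=0)
Step 5: declare b=(read b)=2 at depth 0
Step 6: declare c=(read f)=2 at depth 0
Step 7: declare d=(read f)=2 at depth 0
Step 8: enter scope (depth=1)
Step 9: declare f=65 at depth 1
Step 10: enter scope (depth=2)
Step 11: declare e=(read d)=2 at depth 2
Visible at query point: b=2 c=2 d=2 e=2 f=65

Answer: 2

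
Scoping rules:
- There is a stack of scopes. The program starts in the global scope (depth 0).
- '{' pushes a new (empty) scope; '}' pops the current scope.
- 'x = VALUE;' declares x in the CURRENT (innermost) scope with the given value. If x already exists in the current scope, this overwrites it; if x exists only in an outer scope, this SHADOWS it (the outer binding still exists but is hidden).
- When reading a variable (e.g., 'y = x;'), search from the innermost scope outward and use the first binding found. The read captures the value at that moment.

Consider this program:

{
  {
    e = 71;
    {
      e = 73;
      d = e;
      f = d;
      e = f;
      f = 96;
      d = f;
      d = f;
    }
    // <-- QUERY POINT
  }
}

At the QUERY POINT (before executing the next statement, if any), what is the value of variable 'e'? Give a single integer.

Step 1: enter scope (depth=1)
Step 2: enter scope (depth=2)
Step 3: declare e=71 at depth 2
Step 4: enter scope (depth=3)
Step 5: declare e=73 at depth 3
Step 6: declare d=(read e)=73 at depth 3
Step 7: declare f=(read d)=73 at depth 3
Step 8: declare e=(read f)=73 at depth 3
Step 9: declare f=96 at depth 3
Step 10: declare d=(read f)=96 at depth 3
Step 11: declare d=(read f)=96 at depth 3
Step 12: exit scope (depth=2)
Visible at query point: e=71

Answer: 71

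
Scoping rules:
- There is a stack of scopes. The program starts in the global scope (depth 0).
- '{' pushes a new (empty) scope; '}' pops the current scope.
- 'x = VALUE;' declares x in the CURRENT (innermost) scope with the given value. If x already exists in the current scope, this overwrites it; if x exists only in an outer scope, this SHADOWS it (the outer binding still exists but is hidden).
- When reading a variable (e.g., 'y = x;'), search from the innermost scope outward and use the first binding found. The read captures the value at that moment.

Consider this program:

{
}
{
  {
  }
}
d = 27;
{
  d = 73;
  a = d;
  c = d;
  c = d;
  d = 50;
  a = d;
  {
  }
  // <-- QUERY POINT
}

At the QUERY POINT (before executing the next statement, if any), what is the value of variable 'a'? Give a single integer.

Step 1: enter scope (depth=1)
Step 2: exit scope (depth=0)
Step 3: enter scope (depth=1)
Step 4: enter scope (depth=2)
Step 5: exit scope (depth=1)
Step 6: exit scope (depth=0)
Step 7: declare d=27 at depth 0
Step 8: enter scope (depth=1)
Step 9: declare d=73 at depth 1
Step 10: declare a=(read d)=73 at depth 1
Step 11: declare c=(read d)=73 at depth 1
Step 12: declare c=(read d)=73 at depth 1
Step 13: declare d=50 at depth 1
Step 14: declare a=(read d)=50 at depth 1
Step 15: enter scope (depth=2)
Step 16: exit scope (depth=1)
Visible at query point: a=50 c=73 d=50

Answer: 50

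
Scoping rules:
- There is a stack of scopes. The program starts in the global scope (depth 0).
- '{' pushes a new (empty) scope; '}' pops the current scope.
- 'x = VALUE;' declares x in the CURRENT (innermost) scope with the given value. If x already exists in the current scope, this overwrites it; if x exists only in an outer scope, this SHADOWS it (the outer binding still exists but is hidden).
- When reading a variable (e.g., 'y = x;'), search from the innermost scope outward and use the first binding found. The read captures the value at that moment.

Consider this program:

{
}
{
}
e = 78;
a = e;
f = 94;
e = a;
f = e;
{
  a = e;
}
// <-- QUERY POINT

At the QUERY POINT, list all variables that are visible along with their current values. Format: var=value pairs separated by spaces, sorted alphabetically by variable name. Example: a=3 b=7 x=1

Answer: a=78 e=78 f=78

Derivation:
Step 1: enter scope (depth=1)
Step 2: exit scope (depth=0)
Step 3: enter scope (depth=1)
Step 4: exit scope (depth=0)
Step 5: declare e=78 at depth 0
Step 6: declare a=(read e)=78 at depth 0
Step 7: declare f=94 at depth 0
Step 8: declare e=(read a)=78 at depth 0
Step 9: declare f=(read e)=78 at depth 0
Step 10: enter scope (depth=1)
Step 11: declare a=(read e)=78 at depth 1
Step 12: exit scope (depth=0)
Visible at query point: a=78 e=78 f=78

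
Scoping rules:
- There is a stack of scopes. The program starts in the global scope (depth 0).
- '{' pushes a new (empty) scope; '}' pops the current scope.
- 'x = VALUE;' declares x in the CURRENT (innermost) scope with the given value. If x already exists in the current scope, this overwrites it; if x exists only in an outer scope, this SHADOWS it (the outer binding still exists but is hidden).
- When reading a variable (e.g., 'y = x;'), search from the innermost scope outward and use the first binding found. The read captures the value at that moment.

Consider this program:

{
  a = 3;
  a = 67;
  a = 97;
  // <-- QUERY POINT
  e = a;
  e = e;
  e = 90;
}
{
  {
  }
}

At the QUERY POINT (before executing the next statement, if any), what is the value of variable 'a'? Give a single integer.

Answer: 97

Derivation:
Step 1: enter scope (depth=1)
Step 2: declare a=3 at depth 1
Step 3: declare a=67 at depth 1
Step 4: declare a=97 at depth 1
Visible at query point: a=97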